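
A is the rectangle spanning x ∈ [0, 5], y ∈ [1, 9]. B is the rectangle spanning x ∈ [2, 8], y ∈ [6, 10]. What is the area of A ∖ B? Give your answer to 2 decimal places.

|A∩B|: x∈[2,5], y∈[6,9] → 3·3 = 9.
|A| = 40.
|A ∖ B| = |A| − |A∩B| = 40 − 9 = 31.00.

31.00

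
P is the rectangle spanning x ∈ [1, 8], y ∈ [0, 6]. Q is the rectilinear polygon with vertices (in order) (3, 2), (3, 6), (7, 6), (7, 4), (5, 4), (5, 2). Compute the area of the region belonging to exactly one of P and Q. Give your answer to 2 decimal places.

|P| = 42, |Q| = 12, |P∩Q| = 12.
|P △ Q| = |P| + |Q| − 2·|P∩Q| = 42 + 12 − 24 = 30.00.

30.00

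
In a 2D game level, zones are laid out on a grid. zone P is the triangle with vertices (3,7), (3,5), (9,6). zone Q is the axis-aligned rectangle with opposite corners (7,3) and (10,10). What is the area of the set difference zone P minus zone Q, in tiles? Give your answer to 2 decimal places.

5.33

|zone P| = 6, |zone P∩zone Q| = 0.6667.
|zone P ∖ zone Q| = |zone P| − |zone P∩zone Q| = 6 − 0.6667 = 5.33.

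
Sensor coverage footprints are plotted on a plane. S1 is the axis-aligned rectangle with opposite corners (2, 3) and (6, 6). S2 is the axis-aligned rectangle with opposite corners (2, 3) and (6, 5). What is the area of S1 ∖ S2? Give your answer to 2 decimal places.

4.00

|S1∩S2|: x∈[2,6], y∈[3,5] → 4·2 = 8.
|S1| = 12.
|S1 ∖ S2| = |S1| − |S1∩S2| = 12 − 8 = 4.00.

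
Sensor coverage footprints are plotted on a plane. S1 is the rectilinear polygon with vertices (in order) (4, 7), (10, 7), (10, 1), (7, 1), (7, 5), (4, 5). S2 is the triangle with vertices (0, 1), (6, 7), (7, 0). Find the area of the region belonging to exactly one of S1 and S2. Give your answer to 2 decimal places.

|S1| = 24, |S2| = 24, |S1∩S2| = 2.2857.
|S1 △ S2| = |S1| + |S2| − 2·|S1∩S2| = 24 + 24 − 4.5714 = 43.43.

43.43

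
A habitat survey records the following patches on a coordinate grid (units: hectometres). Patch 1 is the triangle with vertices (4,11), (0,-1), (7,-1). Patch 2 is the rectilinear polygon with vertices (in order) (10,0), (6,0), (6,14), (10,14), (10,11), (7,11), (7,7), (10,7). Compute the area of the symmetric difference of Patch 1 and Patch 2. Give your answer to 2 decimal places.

|Patch 1| = 42, |Patch 2| = 44, |Patch 1∩Patch 2| = 1.125.
|Patch 1 △ Patch 2| = |Patch 1| + |Patch 2| − 2·|Patch 1∩Patch 2| = 42 + 44 − 2.25 = 83.75.

83.75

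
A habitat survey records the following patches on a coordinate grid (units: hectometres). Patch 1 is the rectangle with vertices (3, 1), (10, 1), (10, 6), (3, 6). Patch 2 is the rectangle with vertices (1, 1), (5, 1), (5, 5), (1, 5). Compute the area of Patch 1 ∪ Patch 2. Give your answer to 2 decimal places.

By inclusion–exclusion:
Individual areas: |Patch 1| = 35, |Patch 2| = 16.
|Patch 1∩Patch 2|: x∈[3,5], y∈[1,5] → 2·4 = 8.
|Patch 1 ∪ Patch 2| = 51 − 8 = 43.00.

43.00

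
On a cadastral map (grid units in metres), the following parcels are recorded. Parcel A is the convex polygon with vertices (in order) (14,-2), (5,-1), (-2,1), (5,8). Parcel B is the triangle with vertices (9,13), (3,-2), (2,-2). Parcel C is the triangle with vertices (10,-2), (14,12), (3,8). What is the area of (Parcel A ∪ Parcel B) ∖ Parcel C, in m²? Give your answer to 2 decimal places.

51.85

|Parcel A ∪ Parcel B| = 74.803.
|(Parcel A ∪ Parcel B) ∩ Parcel C| = 22.9566.
|(Parcel A ∪ Parcel B) ∖ Parcel C| = 74.803 − 22.9566 = 51.85.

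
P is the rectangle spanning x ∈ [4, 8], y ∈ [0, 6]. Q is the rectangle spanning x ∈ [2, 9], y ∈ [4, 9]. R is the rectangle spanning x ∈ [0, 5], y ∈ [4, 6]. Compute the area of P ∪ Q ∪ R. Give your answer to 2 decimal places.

55.00

By inclusion–exclusion:
Individual areas: |P| = 24, |Q| = 35, |R| = 10.
|P∩Q|: x∈[4,8], y∈[4,6] → 4·2 = 8.
|P∩R|: x∈[4,5], y∈[4,6] → 1·2 = 2.
|Q∩R|: x∈[2,5], y∈[4,6] → 3·2 = 6.
|P∩Q∩R| = 2.
|P ∪ Q ∪ R| = 69 − 16 + 2 = 55.00.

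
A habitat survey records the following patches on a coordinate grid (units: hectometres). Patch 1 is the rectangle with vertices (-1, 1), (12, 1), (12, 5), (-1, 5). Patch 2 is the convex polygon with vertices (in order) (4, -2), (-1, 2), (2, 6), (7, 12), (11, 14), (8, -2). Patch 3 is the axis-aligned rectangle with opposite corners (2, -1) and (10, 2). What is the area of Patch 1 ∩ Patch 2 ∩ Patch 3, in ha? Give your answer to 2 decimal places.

6.66

The intersection is the polygon with vertices (8.562,1), (2,1), (2,2), (8.75,2).
By the shoelace formula its area is 6.66.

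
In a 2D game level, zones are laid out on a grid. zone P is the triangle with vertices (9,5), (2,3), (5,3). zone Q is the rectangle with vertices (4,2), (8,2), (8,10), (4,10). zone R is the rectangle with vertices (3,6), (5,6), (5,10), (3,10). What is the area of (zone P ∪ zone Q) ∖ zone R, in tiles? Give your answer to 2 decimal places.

|zone P ∪ zone Q| = 32.6786.
|(zone P ∪ zone Q) ∩ zone R| = 4.
|(zone P ∪ zone Q) ∖ zone R| = 32.6786 − 4 = 28.68.

28.68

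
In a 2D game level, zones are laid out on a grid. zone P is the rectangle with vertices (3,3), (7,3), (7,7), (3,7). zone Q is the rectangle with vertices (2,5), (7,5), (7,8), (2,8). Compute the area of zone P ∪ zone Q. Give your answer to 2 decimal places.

By inclusion–exclusion:
Individual areas: |zone P| = 16, |zone Q| = 15.
|zone P∩zone Q|: x∈[3,7], y∈[5,7] → 4·2 = 8.
|zone P ∪ zone Q| = 31 − 8 = 23.00.

23.00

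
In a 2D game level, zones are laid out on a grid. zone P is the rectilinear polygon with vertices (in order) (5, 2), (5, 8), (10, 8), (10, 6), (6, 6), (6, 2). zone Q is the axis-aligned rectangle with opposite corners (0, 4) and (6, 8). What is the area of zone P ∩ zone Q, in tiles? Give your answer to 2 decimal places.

4.00

The intersection is the polygon with vertices (5,8), (6,8), (6,6), (6,4), (5,4).
By the shoelace formula its area is 4.00.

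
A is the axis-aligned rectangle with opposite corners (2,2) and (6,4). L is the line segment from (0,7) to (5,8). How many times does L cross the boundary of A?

0

The segment lies entirely outside A and never meets its boundary.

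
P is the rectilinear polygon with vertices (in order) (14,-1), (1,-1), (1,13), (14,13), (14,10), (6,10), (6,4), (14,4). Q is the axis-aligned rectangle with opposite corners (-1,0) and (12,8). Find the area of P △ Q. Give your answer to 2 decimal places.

|P| = 134, |Q| = 104, |P∩Q| = 64.
|P △ Q| = |P| + |Q| − 2·|P∩Q| = 134 + 104 − 128 = 110.00.

110.00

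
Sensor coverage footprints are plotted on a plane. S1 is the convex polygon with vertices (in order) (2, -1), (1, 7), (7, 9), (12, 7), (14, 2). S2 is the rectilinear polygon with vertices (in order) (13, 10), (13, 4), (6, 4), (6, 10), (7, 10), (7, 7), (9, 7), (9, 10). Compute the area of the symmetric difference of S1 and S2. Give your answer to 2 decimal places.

|S1| = 88, |S2| = 36, |S1∩S2| = 23.3833.
|S1 △ S2| = |S1| + |S2| − 2·|S1∩S2| = 88 + 36 − 46.7667 = 77.23.

77.23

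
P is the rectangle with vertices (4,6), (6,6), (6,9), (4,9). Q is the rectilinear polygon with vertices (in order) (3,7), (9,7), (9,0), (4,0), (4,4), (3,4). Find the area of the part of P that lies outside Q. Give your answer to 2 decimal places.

|P| = 6, |P∩Q| = 2.
|P ∖ Q| = |P| − |P∩Q| = 6 − 2 = 4.00.

4.00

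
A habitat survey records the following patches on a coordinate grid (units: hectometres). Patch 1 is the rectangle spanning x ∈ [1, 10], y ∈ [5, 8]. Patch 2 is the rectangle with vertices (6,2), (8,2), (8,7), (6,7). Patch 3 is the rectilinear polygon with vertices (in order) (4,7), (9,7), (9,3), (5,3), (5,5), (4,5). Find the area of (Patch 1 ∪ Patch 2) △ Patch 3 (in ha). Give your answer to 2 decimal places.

23.00

|Patch 1 ∪ Patch 2| = 33.
|(Patch 1 ∪ Patch 2) ∩ Patch 3| = 14.
|(Patch 1 ∪ Patch 2) △ Patch 3| = 33 + 18 − 28 = 23.00.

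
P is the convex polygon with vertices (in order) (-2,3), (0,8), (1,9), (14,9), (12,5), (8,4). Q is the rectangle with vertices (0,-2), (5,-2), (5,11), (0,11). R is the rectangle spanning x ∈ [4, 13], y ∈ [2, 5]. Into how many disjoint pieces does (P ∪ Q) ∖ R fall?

(P ∪ Q) ∖ R is a single connected region.

1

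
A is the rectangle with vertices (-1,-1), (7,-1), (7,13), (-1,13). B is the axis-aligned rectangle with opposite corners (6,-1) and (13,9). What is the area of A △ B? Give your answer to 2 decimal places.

|A∩B|: x∈[6,7], y∈[-1,9] → 1·10 = 10.
|A △ B| = |A| + |B| − 2·|A∩B| = 112 + 70 − 20 = 162.00.

162.00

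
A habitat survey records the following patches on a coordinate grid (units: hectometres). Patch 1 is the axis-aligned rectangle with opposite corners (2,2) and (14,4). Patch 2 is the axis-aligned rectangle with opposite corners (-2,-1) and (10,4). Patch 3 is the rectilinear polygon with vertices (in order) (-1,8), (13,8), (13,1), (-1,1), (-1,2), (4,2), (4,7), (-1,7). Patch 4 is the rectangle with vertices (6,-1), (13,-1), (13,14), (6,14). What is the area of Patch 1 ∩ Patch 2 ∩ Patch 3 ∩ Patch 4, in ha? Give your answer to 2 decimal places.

The intersection is the polygon with vertices (6,2), (6,4), (10,4), (10,2).
By the shoelace formula its area is 8.00.

8.00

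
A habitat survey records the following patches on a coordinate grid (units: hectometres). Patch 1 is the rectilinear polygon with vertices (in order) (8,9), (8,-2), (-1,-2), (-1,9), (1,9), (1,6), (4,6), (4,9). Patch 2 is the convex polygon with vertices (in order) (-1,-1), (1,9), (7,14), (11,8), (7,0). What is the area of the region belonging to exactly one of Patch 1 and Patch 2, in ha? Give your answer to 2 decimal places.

69.00

|Patch 1| = 90, |Patch 2| = 109, |Patch 1∩Patch 2| = 65.
|Patch 1 △ Patch 2| = |Patch 1| + |Patch 2| − 2·|Patch 1∩Patch 2| = 90 + 109 − 130 = 69.00.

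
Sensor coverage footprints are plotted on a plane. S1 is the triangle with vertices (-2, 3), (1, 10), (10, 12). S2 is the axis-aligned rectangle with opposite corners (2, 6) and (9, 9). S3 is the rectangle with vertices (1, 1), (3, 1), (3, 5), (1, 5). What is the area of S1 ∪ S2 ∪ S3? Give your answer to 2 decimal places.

51.50

By inclusion–exclusion:
Individual areas: |S1| = 28.5, |S2| = 21, |S3| = 8.
|S1∩S2| = 6.
|S1∩S3| = 0.
|S2∩S3| = 0 (no overlap).
|S1∩S2∩S3| = 0.
|S1 ∪ S2 ∪ S3| = 57.5 − 6 + 0 = 51.50.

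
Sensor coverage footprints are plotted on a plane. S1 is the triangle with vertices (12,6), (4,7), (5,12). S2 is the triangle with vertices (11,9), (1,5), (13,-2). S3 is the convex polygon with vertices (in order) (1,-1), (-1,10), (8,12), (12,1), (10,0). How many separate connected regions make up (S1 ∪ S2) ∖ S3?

2

(S1 ∪ S2) ∖ S3 splits into 2 disjoint pieces (area 13.5117, area 0.2524).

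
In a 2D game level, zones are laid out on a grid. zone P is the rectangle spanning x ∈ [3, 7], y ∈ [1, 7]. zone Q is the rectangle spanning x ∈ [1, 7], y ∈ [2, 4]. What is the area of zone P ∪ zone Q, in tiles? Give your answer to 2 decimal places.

By inclusion–exclusion:
Individual areas: |zone P| = 24, |zone Q| = 12.
|zone P∩zone Q|: x∈[3,7], y∈[2,4] → 4·2 = 8.
|zone P ∪ zone Q| = 36 − 8 = 28.00.

28.00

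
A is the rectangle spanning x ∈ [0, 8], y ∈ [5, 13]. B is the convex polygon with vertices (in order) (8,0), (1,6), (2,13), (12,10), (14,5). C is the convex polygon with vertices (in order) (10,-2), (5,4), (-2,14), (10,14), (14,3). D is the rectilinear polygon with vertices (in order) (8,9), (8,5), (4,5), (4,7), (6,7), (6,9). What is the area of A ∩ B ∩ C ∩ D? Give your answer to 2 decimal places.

The intersection is the polygon with vertices (4,5.429), (4,7), (6,7), (6,9), (8,9), (8,5), (4.3,5).
By the shoelace formula its area is 11.94.

11.94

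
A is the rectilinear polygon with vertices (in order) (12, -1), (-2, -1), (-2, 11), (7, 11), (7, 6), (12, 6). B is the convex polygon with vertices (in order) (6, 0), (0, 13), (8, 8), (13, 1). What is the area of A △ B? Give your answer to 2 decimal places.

|A| = 143, |B| = 64, |A∩B| = 57.2106.
|A △ B| = |A| + |B| − 2·|A∩B| = 143 + 64 − 114.4212 = 92.58.

92.58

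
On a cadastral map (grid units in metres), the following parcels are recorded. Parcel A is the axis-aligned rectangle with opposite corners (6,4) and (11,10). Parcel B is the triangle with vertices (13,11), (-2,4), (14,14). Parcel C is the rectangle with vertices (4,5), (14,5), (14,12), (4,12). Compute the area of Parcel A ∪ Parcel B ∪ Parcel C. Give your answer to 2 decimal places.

By inclusion–exclusion:
Individual areas: |Parcel A| = 30, |Parcel B| = 19, |Parcel C| = 70.
|Parcel A∩Parcel B| = 4.7048.
|Parcel A∩Parcel C|: x∈[6,11], y∈[5,10] → 5·5 = 25.
|Parcel B∩Parcel C| = 13.6167.
|Parcel A∩Parcel B∩Parcel C| = 4.7048.
|Parcel A ∪ Parcel B ∪ Parcel C| = 119 − 43.3214 + 4.7048 = 80.38.

80.38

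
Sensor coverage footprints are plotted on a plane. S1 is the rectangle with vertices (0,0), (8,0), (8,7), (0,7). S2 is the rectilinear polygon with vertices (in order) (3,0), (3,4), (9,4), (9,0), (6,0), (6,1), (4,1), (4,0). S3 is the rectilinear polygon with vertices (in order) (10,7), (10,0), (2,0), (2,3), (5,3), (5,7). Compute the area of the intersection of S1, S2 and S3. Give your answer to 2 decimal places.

16.00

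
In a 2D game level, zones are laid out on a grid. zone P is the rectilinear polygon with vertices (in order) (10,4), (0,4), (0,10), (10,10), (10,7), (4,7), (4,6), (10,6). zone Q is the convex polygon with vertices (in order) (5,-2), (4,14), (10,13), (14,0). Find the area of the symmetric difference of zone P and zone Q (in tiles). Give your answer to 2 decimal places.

108.31

|zone P| = 54, |zone Q| = 110, |zone P∩zone Q| = 27.8438.
|zone P △ zone Q| = |zone P| + |zone Q| − 2·|zone P∩zone Q| = 54 + 110 − 55.6875 = 108.31.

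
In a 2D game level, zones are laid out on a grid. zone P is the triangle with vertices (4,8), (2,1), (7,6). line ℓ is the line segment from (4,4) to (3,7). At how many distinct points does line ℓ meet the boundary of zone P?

1

The segment meets the boundary at (3.385,5.846).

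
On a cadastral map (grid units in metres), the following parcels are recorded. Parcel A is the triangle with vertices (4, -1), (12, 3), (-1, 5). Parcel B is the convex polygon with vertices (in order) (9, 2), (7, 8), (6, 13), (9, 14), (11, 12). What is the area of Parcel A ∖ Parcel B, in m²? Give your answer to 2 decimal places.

33.42

|Parcel A| = 34, |Parcel A∩Parcel B| = 0.5825.
|Parcel A ∖ Parcel B| = |Parcel A| − |Parcel A∩Parcel B| = 34 − 0.5825 = 33.42.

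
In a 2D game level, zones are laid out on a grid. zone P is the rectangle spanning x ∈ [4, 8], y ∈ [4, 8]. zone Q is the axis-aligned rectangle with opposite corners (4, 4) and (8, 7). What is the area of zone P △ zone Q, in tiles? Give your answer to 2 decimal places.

|zone P∩zone Q|: x∈[4,8], y∈[4,7] → 4·3 = 12.
|zone P △ zone Q| = |zone P| + |zone Q| − 2·|zone P∩zone Q| = 16 + 12 − 24 = 4.00.

4.00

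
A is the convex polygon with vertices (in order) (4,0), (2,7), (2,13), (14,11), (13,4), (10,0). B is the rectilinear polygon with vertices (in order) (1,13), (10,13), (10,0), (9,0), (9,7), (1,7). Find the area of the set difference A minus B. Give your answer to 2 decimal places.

73.83

|A| = 123.5, |A∩B| = 49.6667.
|A ∖ B| = |A| − |A∩B| = 123.5 − 49.6667 = 73.83.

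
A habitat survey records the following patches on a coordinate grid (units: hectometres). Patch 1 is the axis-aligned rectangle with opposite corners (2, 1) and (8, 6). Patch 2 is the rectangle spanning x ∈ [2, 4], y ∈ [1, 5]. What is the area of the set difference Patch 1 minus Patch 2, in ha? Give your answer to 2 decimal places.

|Patch 1∩Patch 2|: x∈[2,4], y∈[1,5] → 2·4 = 8.
|Patch 1| = 30.
|Patch 1 ∖ Patch 2| = |Patch 1| − |Patch 1∩Patch 2| = 30 − 8 = 22.00.

22.00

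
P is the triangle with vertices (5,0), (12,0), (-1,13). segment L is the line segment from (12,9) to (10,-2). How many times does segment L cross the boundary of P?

The segment meets the boundary at (10.364,0), (10.615,1.385).

2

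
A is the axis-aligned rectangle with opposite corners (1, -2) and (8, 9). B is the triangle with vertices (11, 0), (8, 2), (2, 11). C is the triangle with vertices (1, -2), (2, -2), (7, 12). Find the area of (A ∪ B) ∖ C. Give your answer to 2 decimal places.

|A ∪ B| = 79.803.
|(A ∪ B) ∩ C| = 6.6786.
|(A ∪ B) ∖ C| = 79.803 − 6.6786 = 73.12.

73.12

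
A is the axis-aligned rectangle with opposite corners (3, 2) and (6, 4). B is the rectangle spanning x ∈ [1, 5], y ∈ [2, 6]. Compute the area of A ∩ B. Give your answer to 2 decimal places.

4.00

|A∩B|: x∈[3,5], y∈[2,4] → 2·2 = 4.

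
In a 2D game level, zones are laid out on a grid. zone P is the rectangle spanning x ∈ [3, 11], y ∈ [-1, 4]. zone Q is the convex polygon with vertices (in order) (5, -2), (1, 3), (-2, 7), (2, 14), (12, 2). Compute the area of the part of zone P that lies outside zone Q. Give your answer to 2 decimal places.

6.33

|zone P| = 40, |zone P∩zone Q| = 33.6726.
|zone P ∖ zone Q| = |zone P| − |zone P∩zone Q| = 40 − 33.6726 = 6.33.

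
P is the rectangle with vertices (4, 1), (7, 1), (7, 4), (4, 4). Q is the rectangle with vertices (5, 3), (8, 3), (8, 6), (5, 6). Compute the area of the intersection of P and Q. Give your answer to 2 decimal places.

|P∩Q|: x∈[5,7], y∈[3,4] → 2·1 = 2.

2.00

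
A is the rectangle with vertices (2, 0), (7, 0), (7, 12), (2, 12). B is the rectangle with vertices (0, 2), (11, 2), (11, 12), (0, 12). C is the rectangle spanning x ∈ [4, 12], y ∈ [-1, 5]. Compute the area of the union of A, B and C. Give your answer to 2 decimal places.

141.00

By inclusion–exclusion:
Individual areas: |A| = 60, |B| = 110, |C| = 48.
|A∩B|: x∈[2,7], y∈[2,12] → 5·10 = 50.
|A∩C|: x∈[4,7], y∈[0,5] → 3·5 = 15.
|B∩C|: x∈[4,11], y∈[2,5] → 7·3 = 21.
|A∩B∩C| = 9.
|A ∪ B ∪ C| = 218 − 86 + 9 = 141.00.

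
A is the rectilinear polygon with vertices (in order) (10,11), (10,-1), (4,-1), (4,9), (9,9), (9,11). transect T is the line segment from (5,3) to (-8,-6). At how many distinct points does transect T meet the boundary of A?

The segment meets the boundary at (4,2.308).

1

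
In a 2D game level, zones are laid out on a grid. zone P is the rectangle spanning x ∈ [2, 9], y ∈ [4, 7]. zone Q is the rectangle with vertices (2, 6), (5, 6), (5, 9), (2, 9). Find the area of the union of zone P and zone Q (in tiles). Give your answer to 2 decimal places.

27.00

By inclusion–exclusion:
Individual areas: |zone P| = 21, |zone Q| = 9.
|zone P∩zone Q|: x∈[2,5], y∈[6,7] → 3·1 = 3.
|zone P ∪ zone Q| = 30 − 3 = 27.00.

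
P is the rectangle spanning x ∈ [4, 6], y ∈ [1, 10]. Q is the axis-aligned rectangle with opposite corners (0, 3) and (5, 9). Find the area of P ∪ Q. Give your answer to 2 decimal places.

By inclusion–exclusion:
Individual areas: |P| = 18, |Q| = 30.
|P∩Q|: x∈[4,5], y∈[3,9] → 1·6 = 6.
|P ∪ Q| = 48 − 6 = 42.00.

42.00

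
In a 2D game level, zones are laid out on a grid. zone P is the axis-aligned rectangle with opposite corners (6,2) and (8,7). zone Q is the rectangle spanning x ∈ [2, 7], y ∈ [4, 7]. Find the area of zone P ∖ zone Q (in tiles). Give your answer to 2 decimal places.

7.00

|zone P∩zone Q|: x∈[6,7], y∈[4,7] → 1·3 = 3.
|zone P| = 10.
|zone P ∖ zone Q| = |zone P| − |zone P∩zone Q| = 10 − 3 = 7.00.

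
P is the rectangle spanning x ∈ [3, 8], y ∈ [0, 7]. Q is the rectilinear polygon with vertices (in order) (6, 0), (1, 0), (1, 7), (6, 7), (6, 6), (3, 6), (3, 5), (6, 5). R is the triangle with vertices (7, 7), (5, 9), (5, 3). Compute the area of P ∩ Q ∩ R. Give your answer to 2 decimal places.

2.00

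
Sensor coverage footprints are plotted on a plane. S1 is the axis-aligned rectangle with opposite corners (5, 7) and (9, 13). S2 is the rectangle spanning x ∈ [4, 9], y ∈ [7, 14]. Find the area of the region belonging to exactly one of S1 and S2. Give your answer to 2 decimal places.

11.00

|S1∩S2|: x∈[5,9], y∈[7,13] → 4·6 = 24.
|S1 △ S2| = |S1| + |S2| − 2·|S1∩S2| = 24 + 35 − 48 = 11.00.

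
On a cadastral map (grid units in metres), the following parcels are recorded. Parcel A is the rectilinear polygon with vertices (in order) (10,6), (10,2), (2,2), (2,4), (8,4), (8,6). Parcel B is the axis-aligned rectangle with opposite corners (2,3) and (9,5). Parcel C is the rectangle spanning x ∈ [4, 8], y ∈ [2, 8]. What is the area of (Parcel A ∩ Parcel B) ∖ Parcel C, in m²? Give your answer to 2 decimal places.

4.00

|Parcel A ∩ Parcel B| = 8.
|(Parcel A ∩ Parcel B) ∩ Parcel C| = 4.
|(Parcel A ∩ Parcel B) ∖ Parcel C| = 8 − 4 = 4.00.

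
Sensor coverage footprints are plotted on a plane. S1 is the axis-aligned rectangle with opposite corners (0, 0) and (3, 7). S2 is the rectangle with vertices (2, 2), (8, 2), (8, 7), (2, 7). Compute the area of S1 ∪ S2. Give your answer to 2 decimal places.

46.00

By inclusion–exclusion:
Individual areas: |S1| = 21, |S2| = 30.
|S1∩S2|: x∈[2,3], y∈[2,7] → 1·5 = 5.
|S1 ∪ S2| = 51 − 5 = 46.00.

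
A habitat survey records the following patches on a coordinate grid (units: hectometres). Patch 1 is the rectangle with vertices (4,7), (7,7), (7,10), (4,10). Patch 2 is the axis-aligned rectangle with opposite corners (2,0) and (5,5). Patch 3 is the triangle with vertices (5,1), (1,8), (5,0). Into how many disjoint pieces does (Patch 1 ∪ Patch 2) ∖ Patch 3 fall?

3

(Patch 1 ∪ Patch 2) ∖ Patch 3 splits into 3 disjoint pieces (area 9, area 4.5714, area 8.75).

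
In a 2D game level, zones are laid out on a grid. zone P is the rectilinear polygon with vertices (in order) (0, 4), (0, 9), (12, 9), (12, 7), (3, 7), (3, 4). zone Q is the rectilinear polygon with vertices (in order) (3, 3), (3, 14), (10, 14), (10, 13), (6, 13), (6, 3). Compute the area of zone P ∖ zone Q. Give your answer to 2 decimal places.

27.00

|zone P| = 33, |zone P∩zone Q| = 6.
|zone P ∖ zone Q| = |zone P| − |zone P∩zone Q| = 33 − 6 = 27.00.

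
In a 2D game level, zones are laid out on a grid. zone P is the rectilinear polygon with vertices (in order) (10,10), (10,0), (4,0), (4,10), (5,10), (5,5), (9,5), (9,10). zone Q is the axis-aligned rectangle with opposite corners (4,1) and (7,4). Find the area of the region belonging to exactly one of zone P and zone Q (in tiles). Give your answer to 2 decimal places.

31.00

|zone P| = 40, |zone Q| = 9, |zone P∩zone Q| = 9.
|zone P △ zone Q| = |zone P| + |zone Q| − 2·|zone P∩zone Q| = 40 + 9 − 18 = 31.00.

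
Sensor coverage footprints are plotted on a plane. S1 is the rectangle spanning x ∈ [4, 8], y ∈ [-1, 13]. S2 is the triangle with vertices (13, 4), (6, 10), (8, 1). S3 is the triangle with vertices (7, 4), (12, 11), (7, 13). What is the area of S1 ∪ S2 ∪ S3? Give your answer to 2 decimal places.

86.77

By inclusion–exclusion:
Individual areas: |S1| = 56, |S2| = 25.5, |S3| = 22.5.
|S1∩S2| = 7.2857.
|S1∩S3| = 8.1.
|S2∩S3| = 5.6683.
|S1∩S2∩S3| = 3.8236.
|S1 ∪ S2 ∪ S3| = 104 − 21.054 + 3.8236 = 86.77.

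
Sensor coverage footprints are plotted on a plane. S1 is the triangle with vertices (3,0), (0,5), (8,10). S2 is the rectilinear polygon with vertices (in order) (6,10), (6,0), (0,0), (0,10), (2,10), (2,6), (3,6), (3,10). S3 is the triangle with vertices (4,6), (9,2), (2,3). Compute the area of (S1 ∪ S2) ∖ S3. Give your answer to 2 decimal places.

|S1 ∪ S2| = 59.3125.
|(S1 ∪ S2) ∩ S3| = 8.5429.
|(S1 ∪ S2) ∖ S3| = 59.3125 − 8.5429 = 50.77.

50.77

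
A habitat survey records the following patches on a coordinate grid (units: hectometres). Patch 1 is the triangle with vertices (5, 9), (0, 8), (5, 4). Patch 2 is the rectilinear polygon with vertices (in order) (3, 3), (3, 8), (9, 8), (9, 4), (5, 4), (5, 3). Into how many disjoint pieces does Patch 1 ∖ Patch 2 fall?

Patch 1 ∖ Patch 2 is a single connected region.

1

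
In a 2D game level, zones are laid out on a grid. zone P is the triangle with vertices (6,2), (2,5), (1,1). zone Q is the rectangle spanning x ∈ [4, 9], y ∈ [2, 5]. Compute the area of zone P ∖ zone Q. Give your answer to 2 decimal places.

8.00

|zone P| = 9.5, |zone P∩zone Q| = 1.5.
|zone P ∖ zone Q| = |zone P| − |zone P∩zone Q| = 9.5 − 1.5 = 8.00.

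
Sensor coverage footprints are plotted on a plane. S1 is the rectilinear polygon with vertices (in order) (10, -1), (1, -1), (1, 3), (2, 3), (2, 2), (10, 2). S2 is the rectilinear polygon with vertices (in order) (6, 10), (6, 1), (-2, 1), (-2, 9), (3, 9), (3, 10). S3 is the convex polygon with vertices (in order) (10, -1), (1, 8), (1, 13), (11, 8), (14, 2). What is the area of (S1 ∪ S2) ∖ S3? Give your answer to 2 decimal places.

|S1 ∪ S2| = 89.
|(S1 ∪ S2) ∩ S3| = 25.
|(S1 ∪ S2) ∖ S3| = 89 − 25 = 64.00.

64.00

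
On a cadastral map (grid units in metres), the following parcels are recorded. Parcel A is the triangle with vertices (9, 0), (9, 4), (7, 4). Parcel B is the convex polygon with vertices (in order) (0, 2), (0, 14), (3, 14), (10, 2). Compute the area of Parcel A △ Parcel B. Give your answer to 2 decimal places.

76.05

|Parcel A| = 4, |Parcel B| = 78, |Parcel A∩Parcel B| = 2.9762.
|Parcel A △ Parcel B| = |Parcel A| + |Parcel B| − 2·|Parcel A∩Parcel B| = 4 + 78 − 5.9524 = 76.05.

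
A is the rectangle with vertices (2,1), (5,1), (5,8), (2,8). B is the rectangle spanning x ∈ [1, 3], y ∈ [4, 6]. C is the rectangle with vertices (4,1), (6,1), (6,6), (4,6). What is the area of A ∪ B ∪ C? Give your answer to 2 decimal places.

28.00

By inclusion–exclusion:
Individual areas: |A| = 21, |B| = 4, |C| = 10.
|A∩B|: x∈[2,3], y∈[4,6] → 1·2 = 2.
|A∩C|: x∈[4,5], y∈[1,6] → 1·5 = 5.
|B∩C| = 0 (no overlap).
|A∩B∩C| = 0.
|A ∪ B ∪ C| = 35 − 7 + 0 = 28.00.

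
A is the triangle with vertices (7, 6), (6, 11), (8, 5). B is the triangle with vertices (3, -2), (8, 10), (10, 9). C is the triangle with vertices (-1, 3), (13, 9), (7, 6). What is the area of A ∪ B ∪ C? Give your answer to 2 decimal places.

17.48

By inclusion–exclusion:
Individual areas: |A| = 2, |B| = 14.5, |C| = 3.
|A∩B| = 1.0957.
|A∩C| = 0.2282.
|B∩C| = 0.9216.
|A∩B∩C| = 0.2282.
|A ∪ B ∪ C| = 19.5 − 2.2455 + 0.2282 = 17.48.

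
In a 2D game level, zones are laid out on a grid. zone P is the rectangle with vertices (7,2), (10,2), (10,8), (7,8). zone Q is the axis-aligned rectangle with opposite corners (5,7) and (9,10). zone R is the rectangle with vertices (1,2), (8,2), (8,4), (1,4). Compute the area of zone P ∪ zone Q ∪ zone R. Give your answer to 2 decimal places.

By inclusion–exclusion:
Individual areas: |zone P| = 18, |zone Q| = 12, |zone R| = 14.
|zone P∩zone Q|: x∈[7,9], y∈[7,8] → 2·1 = 2.
|zone P∩zone R|: x∈[7,8], y∈[2,4] → 1·2 = 2.
|zone Q∩zone R| = 0 (no overlap).
|zone P∩zone Q∩zone R| = 0.
|zone P ∪ zone Q ∪ zone R| = 44 − 4 + 0 = 40.00.

40.00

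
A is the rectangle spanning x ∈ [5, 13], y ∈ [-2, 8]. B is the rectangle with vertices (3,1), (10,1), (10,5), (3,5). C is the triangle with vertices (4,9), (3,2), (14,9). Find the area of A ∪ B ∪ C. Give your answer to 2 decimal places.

101.36

By inclusion–exclusion:
Individual areas: |A| = 80, |B| = 28, |C| = 35.
|A∩B|: x∈[5,10], y∈[1,5] → 5·4 = 20.
|A∩C| = 17.5584.
|B∩C| = 6.4286.
|A∩B∩C| = 2.3442.
|A ∪ B ∪ C| = 143 − 43.987 + 2.3442 = 101.36.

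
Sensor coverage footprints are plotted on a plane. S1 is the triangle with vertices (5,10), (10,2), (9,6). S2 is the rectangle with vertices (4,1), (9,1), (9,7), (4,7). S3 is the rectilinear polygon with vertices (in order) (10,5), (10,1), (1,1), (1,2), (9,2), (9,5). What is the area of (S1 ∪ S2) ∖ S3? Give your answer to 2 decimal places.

|S1 ∪ S2| = 32.8875.
|(S1 ∪ S2) ∩ S3| = 6.075.
|(S1 ∪ S2) ∖ S3| = 32.8875 − 6.075 = 26.81.

26.81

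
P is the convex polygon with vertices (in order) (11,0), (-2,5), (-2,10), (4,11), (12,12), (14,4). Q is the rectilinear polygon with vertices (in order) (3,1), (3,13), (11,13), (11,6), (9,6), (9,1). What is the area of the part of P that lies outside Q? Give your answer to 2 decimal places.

65.13

|P| = 132.5, |P∩Q| = 67.3715.
|P ∖ Q| = |P| − |P∩Q| = 132.5 − 67.3715 = 65.13.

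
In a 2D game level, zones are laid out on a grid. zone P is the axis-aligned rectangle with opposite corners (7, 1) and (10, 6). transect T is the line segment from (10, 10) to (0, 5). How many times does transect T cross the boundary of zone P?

0

The segment lies entirely outside zone P and never meets its boundary.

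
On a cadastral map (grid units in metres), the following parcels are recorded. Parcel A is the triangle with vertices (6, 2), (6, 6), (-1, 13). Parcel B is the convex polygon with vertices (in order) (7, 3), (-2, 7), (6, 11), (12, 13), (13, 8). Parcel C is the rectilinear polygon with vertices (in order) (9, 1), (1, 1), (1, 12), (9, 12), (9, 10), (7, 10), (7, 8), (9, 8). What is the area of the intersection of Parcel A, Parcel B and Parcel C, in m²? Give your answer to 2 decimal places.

The intersection is the polygon with vertices (6,3.444), (4.718,4.014), (1.655,8.828), (2.667,9.333), (6,6).
By the shoelace formula its area is 10.29.

10.29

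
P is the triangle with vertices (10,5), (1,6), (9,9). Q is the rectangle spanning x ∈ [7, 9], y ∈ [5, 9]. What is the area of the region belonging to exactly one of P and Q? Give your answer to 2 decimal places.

|P| = 17.5, |Q| = 8, |P∩Q| = 6.8056.
|P △ Q| = |P| + |Q| − 2·|P∩Q| = 17.5 + 8 − 13.6111 = 11.89.

11.89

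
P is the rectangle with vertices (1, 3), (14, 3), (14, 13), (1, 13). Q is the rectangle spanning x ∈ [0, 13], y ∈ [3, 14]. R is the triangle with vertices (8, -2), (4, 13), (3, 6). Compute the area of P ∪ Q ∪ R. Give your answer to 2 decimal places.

157.48

By inclusion–exclusion:
Individual areas: |P| = 130, |Q| = 143, |R| = 21.5.
|P∩Q|: x∈[1,13], y∈[3,13] → 12·10 = 120.
|P∩R| = 17.0208.
|Q∩R| = 17.0208.
|P∩Q∩R| = 17.0208.
|P ∪ Q ∪ R| = 294.5 − 154.0417 + 17.0208 = 157.48.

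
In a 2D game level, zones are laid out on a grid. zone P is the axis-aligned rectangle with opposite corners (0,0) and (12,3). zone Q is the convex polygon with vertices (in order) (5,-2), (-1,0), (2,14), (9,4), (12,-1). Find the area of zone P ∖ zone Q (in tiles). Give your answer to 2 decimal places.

|zone P| = 36, |zone P∩zone Q| = 31.5.
|zone P ∖ zone Q| = |zone P| − |zone P∩zone Q| = 36 − 31.5 = 4.50.

4.50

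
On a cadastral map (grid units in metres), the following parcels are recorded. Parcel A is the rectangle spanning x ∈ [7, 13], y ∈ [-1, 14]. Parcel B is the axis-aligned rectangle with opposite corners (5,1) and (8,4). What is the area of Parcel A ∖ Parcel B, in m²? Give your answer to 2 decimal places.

87.00

|Parcel A∩Parcel B|: x∈[7,8], y∈[1,4] → 1·3 = 3.
|Parcel A| = 90.
|Parcel A ∖ Parcel B| = |Parcel A| − |Parcel A∩Parcel B| = 90 − 3 = 87.00.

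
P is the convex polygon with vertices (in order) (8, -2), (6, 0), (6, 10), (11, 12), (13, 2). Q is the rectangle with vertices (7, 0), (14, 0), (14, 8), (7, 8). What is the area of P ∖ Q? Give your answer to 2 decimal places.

|P| = 71, |P∩Q| = 41.9.
|P ∖ Q| = |P| − |P∩Q| = 71 − 41.9 = 29.10.

29.10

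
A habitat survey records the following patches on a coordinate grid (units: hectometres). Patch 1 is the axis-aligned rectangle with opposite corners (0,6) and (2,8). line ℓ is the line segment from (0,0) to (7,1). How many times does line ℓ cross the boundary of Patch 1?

0

The segment lies entirely outside Patch 1 and never meets its boundary.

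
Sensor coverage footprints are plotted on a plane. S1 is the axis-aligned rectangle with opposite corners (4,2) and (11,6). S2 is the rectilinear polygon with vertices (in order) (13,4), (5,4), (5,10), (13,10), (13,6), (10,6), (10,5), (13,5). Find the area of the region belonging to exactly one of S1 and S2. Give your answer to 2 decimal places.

51.00

|S1| = 28, |S2| = 45, |S1∩S2| = 11.
|S1 △ S2| = |S1| + |S2| − 2·|S1∩S2| = 28 + 45 − 22 = 51.00.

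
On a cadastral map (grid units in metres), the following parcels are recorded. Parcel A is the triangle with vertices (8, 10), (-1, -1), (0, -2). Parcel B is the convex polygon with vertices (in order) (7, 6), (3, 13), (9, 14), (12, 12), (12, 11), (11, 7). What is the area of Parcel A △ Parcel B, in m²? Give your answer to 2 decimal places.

56.05

|Parcel A| = 10, |Parcel B| = 47, |Parcel A∩Parcel B| = 0.4754.
|Parcel A △ Parcel B| = |Parcel A| + |Parcel B| − 2·|Parcel A∩Parcel B| = 10 + 47 − 0.9508 = 56.05.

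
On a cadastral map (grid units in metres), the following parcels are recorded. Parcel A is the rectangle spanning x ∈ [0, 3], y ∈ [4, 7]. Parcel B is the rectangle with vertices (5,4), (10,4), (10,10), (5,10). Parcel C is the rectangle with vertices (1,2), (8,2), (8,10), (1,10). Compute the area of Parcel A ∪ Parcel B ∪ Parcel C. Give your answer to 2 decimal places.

By inclusion–exclusion:
Individual areas: |Parcel A| = 9, |Parcel B| = 30, |Parcel C| = 56.
|Parcel A∩Parcel B| = 0 (no overlap).
|Parcel A∩Parcel C|: x∈[1,3], y∈[4,7] → 2·3 = 6.
|Parcel B∩Parcel C|: x∈[5,8], y∈[4,10] → 3·6 = 18.
|Parcel A∩Parcel B∩Parcel C| = 0.
|Parcel A ∪ Parcel B ∪ Parcel C| = 95 − 24 + 0 = 71.00.

71.00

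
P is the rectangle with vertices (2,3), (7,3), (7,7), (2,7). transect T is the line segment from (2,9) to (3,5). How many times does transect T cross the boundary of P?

The segment meets the boundary at (2.5,7).

1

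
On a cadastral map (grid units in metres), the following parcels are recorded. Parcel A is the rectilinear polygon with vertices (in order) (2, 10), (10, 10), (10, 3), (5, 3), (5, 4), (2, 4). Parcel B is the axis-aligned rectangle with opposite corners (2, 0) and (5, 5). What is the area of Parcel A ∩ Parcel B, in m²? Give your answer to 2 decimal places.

3.00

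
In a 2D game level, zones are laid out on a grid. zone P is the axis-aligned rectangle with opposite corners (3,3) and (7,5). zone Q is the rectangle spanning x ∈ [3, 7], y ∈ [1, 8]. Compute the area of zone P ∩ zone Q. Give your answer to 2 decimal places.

8.00

|zone P∩zone Q|: x∈[3,7], y∈[3,5] → 4·2 = 8.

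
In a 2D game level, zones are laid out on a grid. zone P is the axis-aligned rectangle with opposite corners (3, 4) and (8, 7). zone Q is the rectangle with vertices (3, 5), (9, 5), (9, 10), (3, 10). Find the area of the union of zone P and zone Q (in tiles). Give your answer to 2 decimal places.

35.00

By inclusion–exclusion:
Individual areas: |zone P| = 15, |zone Q| = 30.
|zone P∩zone Q|: x∈[3,8], y∈[5,7] → 5·2 = 10.
|zone P ∪ zone Q| = 45 − 10 = 35.00.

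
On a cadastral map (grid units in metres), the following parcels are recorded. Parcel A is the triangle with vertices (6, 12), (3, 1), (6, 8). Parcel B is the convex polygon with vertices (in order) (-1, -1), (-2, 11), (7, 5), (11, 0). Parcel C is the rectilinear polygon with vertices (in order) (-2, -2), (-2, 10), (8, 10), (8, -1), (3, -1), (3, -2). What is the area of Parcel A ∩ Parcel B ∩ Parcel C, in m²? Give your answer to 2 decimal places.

2.28

The intersection is the polygon with vertices (4.538,6.641), (5.222,6.185), (3,1).
By the shoelace formula its area is 2.28.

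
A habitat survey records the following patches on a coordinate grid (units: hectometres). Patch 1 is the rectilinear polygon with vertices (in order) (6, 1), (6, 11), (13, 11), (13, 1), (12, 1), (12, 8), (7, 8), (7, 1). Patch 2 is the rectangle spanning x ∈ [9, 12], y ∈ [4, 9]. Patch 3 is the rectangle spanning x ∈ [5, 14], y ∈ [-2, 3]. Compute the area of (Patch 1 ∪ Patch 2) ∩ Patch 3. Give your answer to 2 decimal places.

4.00

|Patch 1 ∪ Patch 2| = 47.
|(Patch 1 ∪ Patch 2) ∩ Patch 3| = 4.00.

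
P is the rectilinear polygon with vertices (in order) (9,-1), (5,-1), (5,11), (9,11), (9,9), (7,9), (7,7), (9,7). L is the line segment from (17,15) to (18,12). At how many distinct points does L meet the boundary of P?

0

The segment lies entirely outside P and never meets its boundary.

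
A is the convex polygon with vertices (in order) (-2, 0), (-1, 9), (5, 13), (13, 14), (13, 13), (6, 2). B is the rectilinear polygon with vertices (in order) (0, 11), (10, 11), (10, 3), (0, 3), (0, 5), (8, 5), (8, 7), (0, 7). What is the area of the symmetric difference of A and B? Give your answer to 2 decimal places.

|A| = 118, |B| = 64, |A∩B| = 53.7835.
|A △ B| = |A| + |B| − 2·|A∩B| = 118 + 64 − 107.5671 = 74.43.

74.43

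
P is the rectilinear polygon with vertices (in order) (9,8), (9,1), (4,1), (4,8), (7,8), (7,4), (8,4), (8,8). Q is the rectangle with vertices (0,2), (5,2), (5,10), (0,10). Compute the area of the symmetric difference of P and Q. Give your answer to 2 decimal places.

59.00

|P| = 31, |Q| = 40, |P∩Q| = 6.
|P △ Q| = |P| + |Q| − 2·|P∩Q| = 31 + 40 − 12 = 59.00.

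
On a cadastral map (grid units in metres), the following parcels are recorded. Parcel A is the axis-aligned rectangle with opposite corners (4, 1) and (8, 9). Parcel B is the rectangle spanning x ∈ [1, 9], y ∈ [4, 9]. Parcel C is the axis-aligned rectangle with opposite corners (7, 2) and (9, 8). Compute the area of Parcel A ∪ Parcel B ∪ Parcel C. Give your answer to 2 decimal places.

By inclusion–exclusion:
Individual areas: |Parcel A| = 32, |Parcel B| = 40, |Parcel C| = 12.
|Parcel A∩Parcel B|: x∈[4,8], y∈[4,9] → 4·5 = 20.
|Parcel A∩Parcel C|: x∈[7,8], y∈[2,8] → 1·6 = 6.
|Parcel B∩Parcel C|: x∈[7,9], y∈[4,8] → 2·4 = 8.
|Parcel A∩Parcel B∩Parcel C| = 4.
|Parcel A ∪ Parcel B ∪ Parcel C| = 84 − 34 + 4 = 54.00.

54.00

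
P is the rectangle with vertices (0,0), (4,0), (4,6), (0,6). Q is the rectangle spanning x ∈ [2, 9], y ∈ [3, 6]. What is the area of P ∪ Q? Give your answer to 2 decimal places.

39.00

By inclusion–exclusion:
Individual areas: |P| = 24, |Q| = 21.
|P∩Q|: x∈[2,4], y∈[3,6] → 2·3 = 6.
|P ∪ Q| = 45 − 6 = 39.00.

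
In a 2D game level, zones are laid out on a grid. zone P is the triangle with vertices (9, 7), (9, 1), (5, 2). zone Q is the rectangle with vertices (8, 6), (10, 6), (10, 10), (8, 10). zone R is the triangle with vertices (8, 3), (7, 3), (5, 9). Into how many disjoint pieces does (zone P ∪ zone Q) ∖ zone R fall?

(zone P ∪ zone Q) ∖ zone R is a single connected region.

1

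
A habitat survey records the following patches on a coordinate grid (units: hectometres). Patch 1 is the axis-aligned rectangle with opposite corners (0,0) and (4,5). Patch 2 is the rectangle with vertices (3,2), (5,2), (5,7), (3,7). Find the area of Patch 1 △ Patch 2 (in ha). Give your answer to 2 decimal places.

24.00

|Patch 1∩Patch 2|: x∈[3,4], y∈[2,5] → 1·3 = 3.
|Patch 1 △ Patch 2| = |Patch 1| + |Patch 2| − 2·|Patch 1∩Patch 2| = 20 + 10 − 6 = 24.00.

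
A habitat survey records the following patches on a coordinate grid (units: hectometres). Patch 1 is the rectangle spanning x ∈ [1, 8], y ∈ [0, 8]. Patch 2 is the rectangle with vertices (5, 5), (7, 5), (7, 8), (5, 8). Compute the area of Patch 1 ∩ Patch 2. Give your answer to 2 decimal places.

6.00

|Patch 1∩Patch 2|: x∈[5,7], y∈[5,8] → 2·3 = 6.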